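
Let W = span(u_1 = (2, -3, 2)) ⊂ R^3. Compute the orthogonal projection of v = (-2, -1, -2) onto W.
proj_W(v) = (-10/17, 15/17, -10/17)

Set up U = [u_1 | ... | u_1] ∈ R^(3×1). The projector onto W = col(U) is P = U (U^T U)^(-1) U^T.
Compute U^T U =
  [17],
and U^T v = (-5).
Solve U^T U · c = U^T v for the coefficients: c = (-5/17). The projection is proj_W(v) = U c.
Check: (v - proj_W(v)) · u_1 = 0  (should be 0).
Result: proj_W(v) = (-10/17, 15/17, -10/17).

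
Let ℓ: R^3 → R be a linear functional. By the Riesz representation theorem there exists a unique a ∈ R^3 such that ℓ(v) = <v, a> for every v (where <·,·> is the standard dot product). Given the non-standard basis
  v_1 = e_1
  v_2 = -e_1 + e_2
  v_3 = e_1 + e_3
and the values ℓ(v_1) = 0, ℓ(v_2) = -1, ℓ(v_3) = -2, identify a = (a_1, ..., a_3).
a = (0, -1, -2)

Write a = (a_1, ..., a_3) in the standard basis. For each basis vector v_i, ℓ(v_i) = <v_i, a> is a linear equation in the a_j's. Collect the n equations into a matrix system V a = ℓ, where row i of V is v_i (expressed in the standard basis). Since V is invertible (lower-triangular with 1s on the diagonal, up to permutation), solve by back-substitution:
  V =
[[1, 0, 0],
 [-1, 1, 0],
 [1, 0, 1]]
  V a = (0, -1, -2)
Solving gives a = (0, -1, -2).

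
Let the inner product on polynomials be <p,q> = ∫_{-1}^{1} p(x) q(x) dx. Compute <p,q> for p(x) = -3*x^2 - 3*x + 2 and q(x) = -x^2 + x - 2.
<p,q> = -92/15

Expand the product: p(x)·q(x) = 3*x^4 + x^2 + 8*x - 4.
∫_{-1}^{1} of each monomial x^k gives [2/(k+1) if k even, 0 if k odd]. Integrating term-by-term (or equivalently evaluating the antiderivative F(x) = 3*x^5/5 + x^3/3 + 4*x^2 - 4*x at the endpoints):
  F(1) − F(−1) = 14/15 − (106/15) = -92/15.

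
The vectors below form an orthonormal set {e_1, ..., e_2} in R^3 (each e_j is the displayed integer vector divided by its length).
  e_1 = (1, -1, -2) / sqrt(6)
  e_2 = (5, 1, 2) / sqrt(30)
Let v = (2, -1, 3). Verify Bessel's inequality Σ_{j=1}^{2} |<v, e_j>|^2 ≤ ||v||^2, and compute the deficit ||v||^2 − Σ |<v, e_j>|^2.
Σ |<v, e_j>|^2 = 9; ||v||^2 = 14; deficit = 5

Write each e_j = u_j / sqrt(<u_j, u_j>) where u_j is the displayed integer vector. Then <v, e_j> = <v, u_j> / sqrt(<u_j, u_j>), so |<v, e_j>|^2 = <v, u_j>^2 / <u_j, u_j>.
Coefficients: <v, e_1> = -3/sqrt(6), <v, e_2> = 15/sqrt(30).
Square and sum: Σ |<v, e_j>|^2 = 9.
Compute ||v||^2 = v·v = 14.
Deficit = 14 − 9 = 5 ≥ 0, confirming Bessel's inequality. (The deficit equals ||v − Σ <v,e_j> e_j||^2, the squared distance from v to span{e_j}.)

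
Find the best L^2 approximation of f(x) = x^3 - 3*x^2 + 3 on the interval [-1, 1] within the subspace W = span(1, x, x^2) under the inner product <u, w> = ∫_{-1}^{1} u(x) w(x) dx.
g(x) = -3*x^2 + 3*x/5 + 3

The best approximation g ∈ W is the orthogonal projection of f onto W. Writing g = a_0 + a_1 x + a_2 x^2, the coefficients solve the normal equations G · a = b where
  G_{ij} = <φ_i, φ_j> and b_i = <f, φ_i>, with φ_0 = 1, φ_1 = x, φ_2 = x^2.
G =
  [2, 0, 2/3]
  [0, 2/3, 0]
  [2/3, 0, 2/5],
b = (4, 2/5, 4/5).
Solving gives a_0 = 3, a_1 = 3/5, a_2 = -3, so
  g(x) = -3*x^2 + 3*x/5 + 3.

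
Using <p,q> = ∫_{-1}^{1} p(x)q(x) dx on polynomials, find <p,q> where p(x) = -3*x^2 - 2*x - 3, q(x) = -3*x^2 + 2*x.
<p,q> = 104/15

Expand the product: p(x)·q(x) = 9*x^4 + 5*x^2 - 6*x.
∫_{-1}^{1} of each monomial x^k gives [2/(k+1) if k even, 0 if k odd]. Integrating term-by-term (or equivalently evaluating the antiderivative F(x) = 9*x^5/5 + 5*x^3/3 - 3*x^2 at the endpoints):
  F(1) − F(−1) = 7/15 − (-97/15) = 104/15.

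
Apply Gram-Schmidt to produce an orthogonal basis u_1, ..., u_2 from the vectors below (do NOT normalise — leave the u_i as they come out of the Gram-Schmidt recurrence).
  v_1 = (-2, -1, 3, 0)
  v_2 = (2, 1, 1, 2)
Orthogonal basis:
  u_1 = (-2, -1, 3, 0)
  u_2 = (12/7, 6/7, 10/7, 2)

Apply the Gram-Schmidt recurrence
  u_1 = v_1
  u_i = v_i − Σ_{j<i} ((v_i · u_j) / (u_j · u_j)) · u_j.

Step by step this gives:
  u_1 = (-2, -1, 3, 0)
  u_2 = (12/7, 6/7, 10/7, 2)

Orthogonality check:
  u_2 · u_1 = 0 (should be 0)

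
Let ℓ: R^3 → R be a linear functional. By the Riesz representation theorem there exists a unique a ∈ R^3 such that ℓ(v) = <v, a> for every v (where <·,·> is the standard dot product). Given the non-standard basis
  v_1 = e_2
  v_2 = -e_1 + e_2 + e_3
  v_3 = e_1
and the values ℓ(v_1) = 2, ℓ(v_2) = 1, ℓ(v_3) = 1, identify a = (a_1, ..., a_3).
a = (1, 2, 0)

Write a = (a_1, ..., a_3) in the standard basis. For each basis vector v_i, ℓ(v_i) = <v_i, a> is a linear equation in the a_j's. Collect the n equations into a matrix system V a = ℓ, where row i of V is v_i (expressed in the standard basis). Since V is invertible (lower-triangular with 1s on the diagonal, up to permutation), solve by back-substitution:
  V =
[[0, 1, 0],
 [-1, 1, 1],
 [1, 0, 0]]
  V a = (2, 1, 1)
Solving gives a = (1, 2, 0).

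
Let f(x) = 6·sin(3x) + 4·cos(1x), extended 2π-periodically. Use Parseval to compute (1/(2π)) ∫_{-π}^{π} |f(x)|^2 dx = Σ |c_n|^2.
Σ |c_n|^2 = 26

Expand |f|^2 and use orthogonality of {sin(nx), cos(mx)} on [-π, π]:
  ∫_{-π}^{π} sin(nx)^2 dx = π, ∫ cos(mx)^2 dx = π, and cross terms integrate to 0.
So ∫_{-π}^{π} f(x)^2 dx = 6^2 · π + 4^2 · π = (36 + 16)π.
Divide by 2π: (36 + 16)/2 = 26.
By Parseval, this equals Σ |c_n|^2.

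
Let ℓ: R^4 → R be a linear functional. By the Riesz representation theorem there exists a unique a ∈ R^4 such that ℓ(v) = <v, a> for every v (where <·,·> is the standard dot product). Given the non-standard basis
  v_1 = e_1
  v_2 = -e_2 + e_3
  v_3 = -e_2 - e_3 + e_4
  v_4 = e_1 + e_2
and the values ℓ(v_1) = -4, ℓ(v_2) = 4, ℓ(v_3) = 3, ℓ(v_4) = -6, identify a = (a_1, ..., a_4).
a = (-4, -2, 2, 3)

Write a = (a_1, ..., a_4) in the standard basis. For each basis vector v_i, ℓ(v_i) = <v_i, a> is a linear equation in the a_j's. Collect the n equations into a matrix system V a = ℓ, where row i of V is v_i (expressed in the standard basis). Since V is invertible (lower-triangular with 1s on the diagonal, up to permutation), solve by back-substitution:
  V =
[[1, 0, 0, 0],
 [0, -1, 1, 0],
 [0, -1, -1, 1],
 [1, 1, 0, 0]]
  V a = (-4, 4, 3, -6)
Solving gives a = (-4, -2, 2, 3).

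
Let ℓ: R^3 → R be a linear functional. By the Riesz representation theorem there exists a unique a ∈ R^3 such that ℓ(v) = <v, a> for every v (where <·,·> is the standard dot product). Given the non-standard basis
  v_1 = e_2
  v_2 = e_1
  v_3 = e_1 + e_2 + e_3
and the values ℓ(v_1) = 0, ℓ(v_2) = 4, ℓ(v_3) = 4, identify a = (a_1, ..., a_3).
a = (4, 0, 0)

Write a = (a_1, ..., a_3) in the standard basis. For each basis vector v_i, ℓ(v_i) = <v_i, a> is a linear equation in the a_j's. Collect the n equations into a matrix system V a = ℓ, where row i of V is v_i (expressed in the standard basis). Since V is invertible (lower-triangular with 1s on the diagonal, up to permutation), solve by back-substitution:
  V =
[[0, 1, 0],
 [1, 0, 0],
 [1, 1, 1]]
  V a = (0, 4, 4)
Solving gives a = (4, 0, 0).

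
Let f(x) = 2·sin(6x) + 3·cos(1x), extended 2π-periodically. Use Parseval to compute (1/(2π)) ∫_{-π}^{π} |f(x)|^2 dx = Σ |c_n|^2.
Σ |c_n|^2 = 13/2

Expand |f|^2 and use orthogonality of {sin(nx), cos(mx)} on [-π, π]:
  ∫_{-π}^{π} sin(nx)^2 dx = π, ∫ cos(mx)^2 dx = π, and cross terms integrate to 0.
So ∫_{-π}^{π} f(x)^2 dx = 2^2 · π + 3^2 · π = (4 + 9)π.
Divide by 2π: (4 + 9)/2 = 13/2.
By Parseval, this equals Σ |c_n|^2.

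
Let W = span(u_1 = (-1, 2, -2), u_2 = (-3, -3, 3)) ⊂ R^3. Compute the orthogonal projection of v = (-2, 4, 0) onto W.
proj_W(v) = (-2, 2, -2)

Set up U = [u_1 | ... | u_2] ∈ R^(3×2). The projector onto W = col(U) is P = U (U^T U)^(-1) U^T.
Compute U^T U =
  [9, -9]
  [-9, 27],
and U^T v = (10, -6).
Solve U^T U · c = U^T v for the coefficients: c = (4/3, 2/9). The projection is proj_W(v) = U c.
Check: (v - proj_W(v)) · u_1 = 0  (should be 0).
Check: (v - proj_W(v)) · u_2 = 0  (should be 0).
Result: proj_W(v) = (-2, 2, -2).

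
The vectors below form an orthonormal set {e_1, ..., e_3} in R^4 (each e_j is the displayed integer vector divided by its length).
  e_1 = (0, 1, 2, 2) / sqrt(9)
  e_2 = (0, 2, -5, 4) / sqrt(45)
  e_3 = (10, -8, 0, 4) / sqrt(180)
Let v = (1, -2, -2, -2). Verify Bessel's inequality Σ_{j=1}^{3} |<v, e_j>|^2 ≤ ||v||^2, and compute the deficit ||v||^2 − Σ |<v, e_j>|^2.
Σ |<v, e_j>|^2 = 13; ||v||^2 = 13; deficit = 0

Write each e_j = u_j / sqrt(<u_j, u_j>) where u_j is the displayed integer vector. Then <v, e_j> = <v, u_j> / sqrt(<u_j, u_j>), so |<v, e_j>|^2 = <v, u_j>^2 / <u_j, u_j>.
Coefficients: <v, e_1> = -10/sqrt(9), <v, e_2> = -2/sqrt(45), <v, e_3> = 18/sqrt(180).
Square and sum: Σ |<v, e_j>|^2 = 13.
Compute ||v||^2 = v·v = 13.
Deficit = 13 − 13 = 0 ≥ 0, confirming Bessel's inequality. (The deficit equals ||v − Σ <v,e_j> e_j||^2, the squared distance from v to span{e_j}.)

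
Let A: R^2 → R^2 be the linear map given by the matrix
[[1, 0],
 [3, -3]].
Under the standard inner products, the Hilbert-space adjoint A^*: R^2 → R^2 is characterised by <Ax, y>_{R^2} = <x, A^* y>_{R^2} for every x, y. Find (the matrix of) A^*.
A^* = A^T =
[[1, 3],
 [0, -3]]

For real matrices with standard dot products, the defining identity <Ax, y> = <x, A^* y> gives (Ax)^T y = x^T (A^*) y, i.e. x^T A^T y = x^T (A^*) y. Since this holds for all x, y, we must have A^* = A^T. Therefore
A^* =
[[1, 3],
 [0, -3]].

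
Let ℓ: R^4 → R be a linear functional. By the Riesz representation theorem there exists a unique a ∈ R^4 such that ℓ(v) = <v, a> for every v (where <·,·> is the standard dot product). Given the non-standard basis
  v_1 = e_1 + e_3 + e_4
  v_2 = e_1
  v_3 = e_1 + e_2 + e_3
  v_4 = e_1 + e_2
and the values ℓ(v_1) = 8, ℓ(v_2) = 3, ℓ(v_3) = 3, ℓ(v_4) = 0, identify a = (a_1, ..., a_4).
a = (3, -3, 3, 2)

Write a = (a_1, ..., a_4) in the standard basis. For each basis vector v_i, ℓ(v_i) = <v_i, a> is a linear equation in the a_j's. Collect the n equations into a matrix system V a = ℓ, where row i of V is v_i (expressed in the standard basis). Since V is invertible (lower-triangular with 1s on the diagonal, up to permutation), solve by back-substitution:
  V =
[[1, 0, 1, 1],
 [1, 0, 0, 0],
 [1, 1, 1, 0],
 [1, 1, 0, 0]]
  V a = (8, 3, 3, 0)
Solving gives a = (3, -3, 3, 2).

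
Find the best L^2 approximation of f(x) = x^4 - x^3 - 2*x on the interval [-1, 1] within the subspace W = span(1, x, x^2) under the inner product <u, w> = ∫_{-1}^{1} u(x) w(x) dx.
g(x) = 6*x^2/7 - 13*x/5 - 3/35

The best approximation g ∈ W is the orthogonal projection of f onto W. Writing g = a_0 + a_1 x + a_2 x^2, the coefficients solve the normal equations G · a = b where
  G_{ij} = <φ_i, φ_j> and b_i = <f, φ_i>, with φ_0 = 1, φ_1 = x, φ_2 = x^2.
G =
  [2, 0, 2/3]
  [0, 2/3, 0]
  [2/3, 0, 2/5],
b = (2/5, -26/15, 2/7).
Solving gives a_0 = -3/35, a_1 = -13/5, a_2 = 6/7, so
  g(x) = 6*x^2/7 - 13*x/5 - 3/35.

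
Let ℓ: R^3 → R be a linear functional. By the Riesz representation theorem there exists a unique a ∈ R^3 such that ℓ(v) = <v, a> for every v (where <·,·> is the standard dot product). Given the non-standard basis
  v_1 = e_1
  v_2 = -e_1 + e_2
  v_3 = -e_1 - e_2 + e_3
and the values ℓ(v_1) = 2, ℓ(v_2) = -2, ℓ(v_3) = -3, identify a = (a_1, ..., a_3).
a = (2, 0, -1)

Write a = (a_1, ..., a_3) in the standard basis. For each basis vector v_i, ℓ(v_i) = <v_i, a> is a linear equation in the a_j's. Collect the n equations into a matrix system V a = ℓ, where row i of V is v_i (expressed in the standard basis). Since V is invertible (lower-triangular with 1s on the diagonal, up to permutation), solve by back-substitution:
  V =
[[1, 0, 0],
 [-1, 1, 0],
 [-1, -1, 1]]
  V a = (2, -2, -3)
Solving gives a = (2, 0, -1).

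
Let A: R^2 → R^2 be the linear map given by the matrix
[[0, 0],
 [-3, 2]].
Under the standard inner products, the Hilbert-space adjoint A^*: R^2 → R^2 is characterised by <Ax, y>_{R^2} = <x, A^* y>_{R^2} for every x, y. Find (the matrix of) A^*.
A^* = A^T =
[[0, -3],
 [0, 2]]

For real matrices with standard dot products, the defining identity <Ax, y> = <x, A^* y> gives (Ax)^T y = x^T (A^*) y, i.e. x^T A^T y = x^T (A^*) y. Since this holds for all x, y, we must have A^* = A^T. Therefore
A^* =
[[0, -3],
 [0, 2]].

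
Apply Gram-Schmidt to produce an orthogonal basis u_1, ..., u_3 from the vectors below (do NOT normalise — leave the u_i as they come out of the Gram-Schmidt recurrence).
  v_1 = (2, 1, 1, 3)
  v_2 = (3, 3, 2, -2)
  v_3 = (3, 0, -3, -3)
Orthogonal basis:
  u_1 = (2, 1, 1, 3)
  u_2 = (7/3, 8/3, 5/3, -3)
  u_3 = (1002/365, -294/365, -1224/365, -162/365)

Apply the Gram-Schmidt recurrence
  u_1 = v_1
  u_i = v_i − Σ_{j<i} ((v_i · u_j) / (u_j · u_j)) · u_j.

Step by step this gives:
  u_1 = (2, 1, 1, 3)
  u_2 = (7/3, 8/3, 5/3, -3)
  u_3 = (1002/365, -294/365, -1224/365, -162/365)

Orthogonality check:
  u_2 · u_1 = 0 (should be 0)
  u_3 · u_1 = 0 (should be 0)
  u_3 · u_2 = 0 (should be 0)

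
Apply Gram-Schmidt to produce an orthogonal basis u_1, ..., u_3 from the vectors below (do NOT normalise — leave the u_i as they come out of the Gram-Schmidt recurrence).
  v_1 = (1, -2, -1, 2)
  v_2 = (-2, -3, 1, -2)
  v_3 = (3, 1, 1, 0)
Orthogonal basis:
  u_1 = (1, -2, -1, 2)
  u_2 = (-19/10, -16/5, 9/10, -9/5)
  u_3 = (385/179, -77/179, 251/179, -144/179)

Apply the Gram-Schmidt recurrence
  u_1 = v_1
  u_i = v_i − Σ_{j<i} ((v_i · u_j) / (u_j · u_j)) · u_j.

Step by step this gives:
  u_1 = (1, -2, -1, 2)
  u_2 = (-19/10, -16/5, 9/10, -9/5)
  u_3 = (385/179, -77/179, 251/179, -144/179)

Orthogonality check:
  u_2 · u_1 = 0 (should be 0)
  u_3 · u_1 = 0 (should be 0)
  u_3 · u_2 = 0 (should be 0)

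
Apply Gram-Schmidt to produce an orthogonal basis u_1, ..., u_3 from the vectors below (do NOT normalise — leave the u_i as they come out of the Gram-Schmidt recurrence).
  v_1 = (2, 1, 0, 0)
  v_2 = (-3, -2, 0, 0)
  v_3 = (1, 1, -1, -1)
Orthogonal basis:
  u_1 = (2, 1, 0, 0)
  u_2 = (1/5, -2/5, 0, 0)
  u_3 = (0, 0, -1, -1)

Apply the Gram-Schmidt recurrence
  u_1 = v_1
  u_i = v_i − Σ_{j<i} ((v_i · u_j) / (u_j · u_j)) · u_j.

Step by step this gives:
  u_1 = (2, 1, 0, 0)
  u_2 = (1/5, -2/5, 0, 0)
  u_3 = (0, 0, -1, -1)

Orthogonality check:
  u_2 · u_1 = 0 (should be 0)
  u_3 · u_1 = 0 (should be 0)
  u_3 · u_2 = 0 (should be 0)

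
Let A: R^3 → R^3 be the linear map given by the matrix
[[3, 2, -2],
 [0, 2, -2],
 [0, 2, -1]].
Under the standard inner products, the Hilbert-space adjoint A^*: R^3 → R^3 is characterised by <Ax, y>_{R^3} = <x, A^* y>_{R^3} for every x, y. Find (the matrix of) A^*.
A^* = A^T =
[[3, 0, 0],
 [2, 2, 2],
 [-2, -2, -1]]

For real matrices with standard dot products, the defining identity <Ax, y> = <x, A^* y> gives (Ax)^T y = x^T (A^*) y, i.e. x^T A^T y = x^T (A^*) y. Since this holds for all x, y, we must have A^* = A^T. Therefore
A^* =
[[3, 0, 0],
 [2, 2, 2],
 [-2, -2, -1]].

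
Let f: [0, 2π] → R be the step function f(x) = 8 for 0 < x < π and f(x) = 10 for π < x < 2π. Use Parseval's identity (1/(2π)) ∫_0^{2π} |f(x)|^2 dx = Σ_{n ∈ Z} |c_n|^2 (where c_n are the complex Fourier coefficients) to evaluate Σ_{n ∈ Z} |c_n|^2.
Σ |c_n|^2 = 82

Parseval equates the L^2 energy of f (normalised by 1/(2π)) with the ℓ^2 sum of its Fourier coefficients: (1/(2π)) ∫_0^{2π} |f|^2 = Σ |c_n|^2.
Compute the left side: (1/(2π)) [∫_0^π 8^2 dx + ∫_π^{2π} 10^2 dx] = (1/(2π)) · (64π + 100π) = (64 + 100)/2 = 82.
So Σ_{n ∈ Z} |c_n|^2 = 82.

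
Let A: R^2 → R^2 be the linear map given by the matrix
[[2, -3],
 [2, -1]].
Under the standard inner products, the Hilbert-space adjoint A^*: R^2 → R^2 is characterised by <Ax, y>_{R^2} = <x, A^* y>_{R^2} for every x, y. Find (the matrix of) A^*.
A^* = A^T =
[[2, 2],
 [-3, -1]]

For real matrices with standard dot products, the defining identity <Ax, y> = <x, A^* y> gives (Ax)^T y = x^T (A^*) y, i.e. x^T A^T y = x^T (A^*) y. Since this holds for all x, y, we must have A^* = A^T. Therefore
A^* =
[[2, 2],
 [-3, -1]].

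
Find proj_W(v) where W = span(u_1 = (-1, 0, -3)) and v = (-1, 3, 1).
proj_W(v) = (1/5, 0, 3/5)

Set up U = [u_1 | ... | u_1] ∈ R^(3×1). The projector onto W = col(U) is P = U (U^T U)^(-1) U^T.
Compute U^T U =
  [10],
and U^T v = (-2).
Solve U^T U · c = U^T v for the coefficients: c = (-1/5). The projection is proj_W(v) = U c.
Check: (v - proj_W(v)) · u_1 = 0  (should be 0).
Result: proj_W(v) = (1/5, 0, 3/5).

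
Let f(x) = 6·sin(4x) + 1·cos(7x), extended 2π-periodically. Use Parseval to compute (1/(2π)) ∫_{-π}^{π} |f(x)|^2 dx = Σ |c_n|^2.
Σ |c_n|^2 = 37/2

Expand |f|^2 and use orthogonality of {sin(nx), cos(mx)} on [-π, π]:
  ∫_{-π}^{π} sin(nx)^2 dx = π, ∫ cos(mx)^2 dx = π, and cross terms integrate to 0.
So ∫_{-π}^{π} f(x)^2 dx = 6^2 · π + 1^2 · π = (36 + 1)π.
Divide by 2π: (36 + 1)/2 = 37/2.
By Parseval, this equals Σ |c_n|^2.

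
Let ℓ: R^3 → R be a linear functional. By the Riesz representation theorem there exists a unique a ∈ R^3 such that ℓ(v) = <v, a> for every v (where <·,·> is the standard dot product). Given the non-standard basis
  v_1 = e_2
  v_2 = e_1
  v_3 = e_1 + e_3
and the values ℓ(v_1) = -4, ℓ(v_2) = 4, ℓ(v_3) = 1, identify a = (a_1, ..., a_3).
a = (4, -4, -3)

Write a = (a_1, ..., a_3) in the standard basis. For each basis vector v_i, ℓ(v_i) = <v_i, a> is a linear equation in the a_j's. Collect the n equations into a matrix system V a = ℓ, where row i of V is v_i (expressed in the standard basis). Since V is invertible (lower-triangular with 1s on the diagonal, up to permutation), solve by back-substitution:
  V =
[[0, 1, 0],
 [1, 0, 0],
 [1, 0, 1]]
  V a = (-4, 4, 1)
Solving gives a = (4, -4, -3).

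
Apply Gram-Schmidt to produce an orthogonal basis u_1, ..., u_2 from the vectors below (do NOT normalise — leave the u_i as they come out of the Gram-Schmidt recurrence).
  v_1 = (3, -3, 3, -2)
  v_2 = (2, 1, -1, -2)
Orthogonal basis:
  u_1 = (3, -3, 3, -2)
  u_2 = (50/31, 43/31, -43/31, -54/31)

Apply the Gram-Schmidt recurrence
  u_1 = v_1
  u_i = v_i − Σ_{j<i} ((v_i · u_j) / (u_j · u_j)) · u_j.

Step by step this gives:
  u_1 = (3, -3, 3, -2)
  u_2 = (50/31, 43/31, -43/31, -54/31)

Orthogonality check:
  u_2 · u_1 = 0 (should be 0)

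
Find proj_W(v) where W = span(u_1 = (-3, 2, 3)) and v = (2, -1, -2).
proj_W(v) = (21/11, -14/11, -21/11)

Set up U = [u_1 | ... | u_1] ∈ R^(3×1). The projector onto W = col(U) is P = U (U^T U)^(-1) U^T.
Compute U^T U =
  [22],
and U^T v = (-14).
Solve U^T U · c = U^T v for the coefficients: c = (-7/11). The projection is proj_W(v) = U c.
Check: (v - proj_W(v)) · u_1 = 0  (should be 0).
Result: proj_W(v) = (21/11, -14/11, -21/11).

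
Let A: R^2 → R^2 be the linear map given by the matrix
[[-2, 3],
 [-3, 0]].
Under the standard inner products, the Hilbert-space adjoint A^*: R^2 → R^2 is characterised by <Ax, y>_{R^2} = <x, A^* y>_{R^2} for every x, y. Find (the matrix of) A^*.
A^* = A^T =
[[-2, -3],
 [3, 0]]

For real matrices with standard dot products, the defining identity <Ax, y> = <x, A^* y> gives (Ax)^T y = x^T (A^*) y, i.e. x^T A^T y = x^T (A^*) y. Since this holds for all x, y, we must have A^* = A^T. Therefore
A^* =
[[-2, -3],
 [3, 0]].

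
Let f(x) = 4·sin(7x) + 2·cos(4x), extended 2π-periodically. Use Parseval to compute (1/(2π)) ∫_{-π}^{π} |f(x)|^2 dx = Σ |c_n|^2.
Σ |c_n|^2 = 10

Expand |f|^2 and use orthogonality of {sin(nx), cos(mx)} on [-π, π]:
  ∫_{-π}^{π} sin(nx)^2 dx = π, ∫ cos(mx)^2 dx = π, and cross terms integrate to 0.
So ∫_{-π}^{π} f(x)^2 dx = 4^2 · π + 2^2 · π = (16 + 4)π.
Divide by 2π: (16 + 4)/2 = 10.
By Parseval, this equals Σ |c_n|^2.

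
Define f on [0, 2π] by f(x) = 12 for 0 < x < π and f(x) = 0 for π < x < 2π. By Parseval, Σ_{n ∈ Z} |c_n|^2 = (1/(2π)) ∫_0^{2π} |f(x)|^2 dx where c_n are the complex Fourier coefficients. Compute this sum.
Σ |c_n|^2 = 72

Parseval equates the L^2 energy of f (normalised by 1/(2π)) with the ℓ^2 sum of its Fourier coefficients: (1/(2π)) ∫_0^{2π} |f|^2 = Σ |c_n|^2.
Compute the left side: (1/(2π)) [∫_0^π 12^2 dx + ∫_π^{2π} 0^2 dx] = (1/(2π)) · (144π + 0π) = (144 + 0)/2 = 72.
So Σ_{n ∈ Z} |c_n|^2 = 72.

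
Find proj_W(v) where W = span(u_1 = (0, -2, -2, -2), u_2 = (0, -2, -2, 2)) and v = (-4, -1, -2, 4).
proj_W(v) = (0, -3/2, -3/2, 4)

Set up U = [u_1 | ... | u_2] ∈ R^(4×2). The projector onto W = col(U) is P = U (U^T U)^(-1) U^T.
Compute U^T U =
  [12, 4]
  [4, 12],
and U^T v = (-2, 14).
Solve U^T U · c = U^T v for the coefficients: c = (-5/8, 11/8). The projection is proj_W(v) = U c.
Check: (v - proj_W(v)) · u_1 = 0  (should be 0).
Check: (v - proj_W(v)) · u_2 = 0  (should be 0).
Result: proj_W(v) = (0, -3/2, -3/2, 4).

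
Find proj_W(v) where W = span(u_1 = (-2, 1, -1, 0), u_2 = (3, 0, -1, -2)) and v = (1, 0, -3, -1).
proj_W(v) = (51/59, 54/59, -107/59, -106/59)

Set up U = [u_1 | ... | u_2] ∈ R^(4×2). The projector onto W = col(U) is P = U (U^T U)^(-1) U^T.
Compute U^T U =
  [6, -5]
  [-5, 14],
and U^T v = (1, 8).
Solve U^T U · c = U^T v for the coefficients: c = (54/59, 53/59). The projection is proj_W(v) = U c.
Check: (v - proj_W(v)) · u_1 = 0  (should be 0).
Check: (v - proj_W(v)) · u_2 = 0  (should be 0).
Result: proj_W(v) = (51/59, 54/59, -107/59, -106/59).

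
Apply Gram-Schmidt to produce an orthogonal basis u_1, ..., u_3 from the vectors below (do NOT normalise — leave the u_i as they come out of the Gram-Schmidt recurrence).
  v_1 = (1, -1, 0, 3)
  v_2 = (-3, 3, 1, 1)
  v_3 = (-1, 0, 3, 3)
Orthogonal basis:
  u_1 = (1, -1, 0, 3)
  u_2 = (-30/11, 30/11, 1, 20/11)
  u_3 = (-29/211, -182/211, 510/211, -51/211)

Apply the Gram-Schmidt recurrence
  u_1 = v_1
  u_i = v_i − Σ_{j<i} ((v_i · u_j) / (u_j · u_j)) · u_j.

Step by step this gives:
  u_1 = (1, -1, 0, 3)
  u_2 = (-30/11, 30/11, 1, 20/11)
  u_3 = (-29/211, -182/211, 510/211, -51/211)

Orthogonality check:
  u_2 · u_1 = 0 (should be 0)
  u_3 · u_1 = 0 (should be 0)
  u_3 · u_2 = 0 (should be 0)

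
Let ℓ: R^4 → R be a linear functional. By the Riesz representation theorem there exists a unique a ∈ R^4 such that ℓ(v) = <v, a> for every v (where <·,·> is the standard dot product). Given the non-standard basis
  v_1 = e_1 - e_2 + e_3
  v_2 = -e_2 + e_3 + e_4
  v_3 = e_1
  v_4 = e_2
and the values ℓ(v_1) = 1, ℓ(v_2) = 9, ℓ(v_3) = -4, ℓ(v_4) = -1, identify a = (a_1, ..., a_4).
a = (-4, -1, 4, 4)

Write a = (a_1, ..., a_4) in the standard basis. For each basis vector v_i, ℓ(v_i) = <v_i, a> is a linear equation in the a_j's. Collect the n equations into a matrix system V a = ℓ, where row i of V is v_i (expressed in the standard basis). Since V is invertible (lower-triangular with 1s on the diagonal, up to permutation), solve by back-substitution:
  V =
[[1, -1, 1, 0],
 [0, -1, 1, 1],
 [1, 0, 0, 0],
 [0, 1, 0, 0]]
  V a = (1, 9, -4, -1)
Solving gives a = (-4, -1, 4, 4).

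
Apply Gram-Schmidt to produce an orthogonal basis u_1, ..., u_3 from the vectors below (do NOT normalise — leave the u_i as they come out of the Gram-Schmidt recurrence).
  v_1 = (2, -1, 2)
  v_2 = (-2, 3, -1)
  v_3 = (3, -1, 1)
Orthogonal basis:
  u_1 = (2, -1, 2)
  u_2 = (0, 2, 1)
  u_3 = (1, 2/5, -4/5)

Apply the Gram-Schmidt recurrence
  u_1 = v_1
  u_i = v_i − Σ_{j<i} ((v_i · u_j) / (u_j · u_j)) · u_j.

Step by step this gives:
  u_1 = (2, -1, 2)
  u_2 = (0, 2, 1)
  u_3 = (1, 2/5, -4/5)

Orthogonality check:
  u_2 · u_1 = 0 (should be 0)
  u_3 · u_1 = 0 (should be 0)
  u_3 · u_2 = 0 (should be 0)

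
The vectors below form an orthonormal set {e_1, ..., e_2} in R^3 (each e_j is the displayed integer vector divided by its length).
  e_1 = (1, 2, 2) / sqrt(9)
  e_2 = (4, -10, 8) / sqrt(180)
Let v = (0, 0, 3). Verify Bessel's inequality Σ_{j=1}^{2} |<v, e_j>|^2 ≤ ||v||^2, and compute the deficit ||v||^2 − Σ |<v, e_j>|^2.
Σ |<v, e_j>|^2 = 36/5; ||v||^2 = 9; deficit = 9/5

Write each e_j = u_j / sqrt(<u_j, u_j>) where u_j is the displayed integer vector. Then <v, e_j> = <v, u_j> / sqrt(<u_j, u_j>), so |<v, e_j>|^2 = <v, u_j>^2 / <u_j, u_j>.
Coefficients: <v, e_1> = 6/sqrt(9), <v, e_2> = 24/sqrt(180).
Square and sum: Σ |<v, e_j>|^2 = 36/5.
Compute ||v||^2 = v·v = 9.
Deficit = 9 − 36/5 = 9/5 ≥ 0, confirming Bessel's inequality. (The deficit equals ||v − Σ <v,e_j> e_j||^2, the squared distance from v to span{e_j}.)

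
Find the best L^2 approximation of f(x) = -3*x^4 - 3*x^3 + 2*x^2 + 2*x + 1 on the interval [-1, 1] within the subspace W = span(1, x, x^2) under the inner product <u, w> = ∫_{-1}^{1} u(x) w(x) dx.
g(x) = -4*x^2/7 + x/5 + 44/35

The best approximation g ∈ W is the orthogonal projection of f onto W. Writing g = a_0 + a_1 x + a_2 x^2, the coefficients solve the normal equations G · a = b where
  G_{ij} = <φ_i, φ_j> and b_i = <f, φ_i>, with φ_0 = 1, φ_1 = x, φ_2 = x^2.
G =
  [2, 0, 2/3]
  [0, 2/3, 0]
  [2/3, 0, 2/5],
b = (32/15, 2/15, 64/105).
Solving gives a_0 = 44/35, a_1 = 1/5, a_2 = -4/7, so
  g(x) = -4*x^2/7 + x/5 + 44/35.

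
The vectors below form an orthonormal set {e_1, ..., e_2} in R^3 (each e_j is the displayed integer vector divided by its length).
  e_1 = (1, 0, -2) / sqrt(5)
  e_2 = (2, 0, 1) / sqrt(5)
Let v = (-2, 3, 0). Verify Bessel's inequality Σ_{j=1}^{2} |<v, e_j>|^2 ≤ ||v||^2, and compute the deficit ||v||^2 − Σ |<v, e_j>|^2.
Σ |<v, e_j>|^2 = 4; ||v||^2 = 13; deficit = 9

Write each e_j = u_j / sqrt(<u_j, u_j>) where u_j is the displayed integer vector. Then <v, e_j> = <v, u_j> / sqrt(<u_j, u_j>), so |<v, e_j>|^2 = <v, u_j>^2 / <u_j, u_j>.
Coefficients: <v, e_1> = -2/sqrt(5), <v, e_2> = -4/sqrt(5).
Square and sum: Σ |<v, e_j>|^2 = 4.
Compute ||v||^2 = v·v = 13.
Deficit = 13 − 4 = 9 ≥ 0, confirming Bessel's inequality. (The deficit equals ||v − Σ <v,e_j> e_j||^2, the squared distance from v to span{e_j}.)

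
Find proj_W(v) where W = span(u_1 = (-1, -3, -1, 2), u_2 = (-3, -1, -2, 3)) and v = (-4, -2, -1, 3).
proj_W(v) = (-452/149, -260/149, -315/149, 493/149)

Set up U = [u_1 | ... | u_2] ∈ R^(4×2). The projector onto W = col(U) is P = U (U^T U)^(-1) U^T.
Compute U^T U =
  [15, 14]
  [14, 23],
and U^T v = (17, 25).
Solve U^T U · c = U^T v for the coefficients: c = (41/149, 137/149). The projection is proj_W(v) = U c.
Check: (v - proj_W(v)) · u_1 = 0  (should be 0).
Check: (v - proj_W(v)) · u_2 = 0  (should be 0).
Result: proj_W(v) = (-452/149, -260/149, -315/149, 493/149).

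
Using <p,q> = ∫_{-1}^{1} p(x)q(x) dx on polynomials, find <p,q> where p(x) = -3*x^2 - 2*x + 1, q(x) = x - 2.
<p,q> = -4/3

Expand the product: p(x)·q(x) = -3*x^3 + 4*x^2 + 5*x - 2.
∫_{-1}^{1} of each monomial x^k gives [2/(k+1) if k even, 0 if k odd]. Integrating term-by-term (or equivalently evaluating the antiderivative F(x) = -3*x^4/4 + 4*x^3/3 + 5*x^2/2 - 2*x at the endpoints):
  F(1) − F(−1) = 13/12 − (29/12) = -4/3.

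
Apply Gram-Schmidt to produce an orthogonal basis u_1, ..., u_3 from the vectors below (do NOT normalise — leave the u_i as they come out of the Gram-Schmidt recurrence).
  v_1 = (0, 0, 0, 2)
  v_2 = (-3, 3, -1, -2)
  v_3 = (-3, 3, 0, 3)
Orthogonal basis:
  u_1 = (0, 0, 0, 2)
  u_2 = (-3, 3, -1, 0)
  u_3 = (-3/19, 3/19, 18/19, 0)

Apply the Gram-Schmidt recurrence
  u_1 = v_1
  u_i = v_i − Σ_{j<i} ((v_i · u_j) / (u_j · u_j)) · u_j.

Step by step this gives:
  u_1 = (0, 0, 0, 2)
  u_2 = (-3, 3, -1, 0)
  u_3 = (-3/19, 3/19, 18/19, 0)

Orthogonality check:
  u_2 · u_1 = 0 (should be 0)
  u_3 · u_1 = 0 (should be 0)
  u_3 · u_2 = 0 (should be 0)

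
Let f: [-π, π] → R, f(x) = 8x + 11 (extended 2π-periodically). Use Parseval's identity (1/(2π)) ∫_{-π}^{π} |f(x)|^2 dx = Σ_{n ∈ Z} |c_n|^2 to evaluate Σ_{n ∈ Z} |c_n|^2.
Σ |c_n|^2 = 64π^2/3 + 121

Expand and integrate term by term over [-π, π]:
  ∫ (8x)^2 dx = 64·(2π^3/3); ∫ 2·8·(11)·x dx = 0 (odd integrand); ∫ 11^2 dx = 121·2π.
So (1/(2π)) ∫_{-π}^{π} (8x + 11)^2 dx = 64π^2/3 + 121 = 64π^2/3 + 121.
Parseval ⇒ Σ |c_n|^2 = 64π^2/3 + 121.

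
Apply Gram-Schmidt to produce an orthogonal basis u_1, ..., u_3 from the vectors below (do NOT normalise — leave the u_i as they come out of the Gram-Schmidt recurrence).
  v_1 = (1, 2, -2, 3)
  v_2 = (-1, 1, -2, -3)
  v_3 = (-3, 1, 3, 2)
Orthogonal basis:
  u_1 = (1, 2, -2, 3)
  u_2 = (-7/9, 13/9, -22/9, -7/3)
  u_3 = (-863/254, 248/127, 186/127, 205/254)

Apply the Gram-Schmidt recurrence
  u_1 = v_1
  u_i = v_i − Σ_{j<i} ((v_i · u_j) / (u_j · u_j)) · u_j.

Step by step this gives:
  u_1 = (1, 2, -2, 3)
  u_2 = (-7/9, 13/9, -22/9, -7/3)
  u_3 = (-863/254, 248/127, 186/127, 205/254)

Orthogonality check:
  u_2 · u_1 = 0 (should be 0)
  u_3 · u_1 = 0 (should be 0)
  u_3 · u_2 = 0 (should be 0)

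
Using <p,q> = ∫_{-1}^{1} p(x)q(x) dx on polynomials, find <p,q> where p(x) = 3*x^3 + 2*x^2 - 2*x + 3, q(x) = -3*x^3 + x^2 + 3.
<p,q> = 862/35

Expand the product: p(x)·q(x) = -9*x^6 - 3*x^5 + 8*x^4 - 2*x^3 + 9*x^2 - 6*x + 9.
∫_{-1}^{1} of each monomial x^k gives [2/(k+1) if k even, 0 if k odd]. Integrating term-by-term (or equivalently evaluating the antiderivative F(x) = -9*x^7/7 - x^6/2 + 8*x^5/5 - x^4/2 + 3*x^3 - 3*x^2 + 9*x at the endpoints):
  F(1) − F(−1) = 291/35 − (-571/35) = 862/35.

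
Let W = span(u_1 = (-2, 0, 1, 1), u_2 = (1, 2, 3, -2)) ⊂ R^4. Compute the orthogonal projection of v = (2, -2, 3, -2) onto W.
proj_W(v) = (149/107, 126/107, 146/107, -169/107)

Set up U = [u_1 | ... | u_2] ∈ R^(4×2). The projector onto W = col(U) is P = U (U^T U)^(-1) U^T.
Compute U^T U =
  [6, -1]
  [-1, 18],
and U^T v = (-3, 11).
Solve U^T U · c = U^T v for the coefficients: c = (-43/107, 63/107). The projection is proj_W(v) = U c.
Check: (v - proj_W(v)) · u_1 = 0  (should be 0).
Check: (v - proj_W(v)) · u_2 = 0  (should be 0).
Result: proj_W(v) = (149/107, 126/107, 146/107, -169/107).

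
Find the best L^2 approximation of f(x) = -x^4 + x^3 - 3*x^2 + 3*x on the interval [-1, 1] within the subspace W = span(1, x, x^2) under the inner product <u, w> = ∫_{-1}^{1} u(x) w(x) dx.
g(x) = -27*x^2/7 + 18*x/5 + 3/35

The best approximation g ∈ W is the orthogonal projection of f onto W. Writing g = a_0 + a_1 x + a_2 x^2, the coefficients solve the normal equations G · a = b where
  G_{ij} = <φ_i, φ_j> and b_i = <f, φ_i>, with φ_0 = 1, φ_1 = x, φ_2 = x^2.
G =
  [2, 0, 2/3]
  [0, 2/3, 0]
  [2/3, 0, 2/5],
b = (-12/5, 12/5, -52/35).
Solving gives a_0 = 3/35, a_1 = 18/5, a_2 = -27/7, so
  g(x) = -27*x^2/7 + 18*x/5 + 3/35.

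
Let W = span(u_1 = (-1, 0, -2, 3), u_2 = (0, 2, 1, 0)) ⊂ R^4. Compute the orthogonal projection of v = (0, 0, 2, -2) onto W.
proj_W(v) = (23/33, 8/33, 50/33, -23/11)

Set up U = [u_1 | ... | u_2] ∈ R^(4×2). The projector onto W = col(U) is P = U (U^T U)^(-1) U^T.
Compute U^T U =
  [14, -2]
  [-2, 5],
and U^T v = (-10, 2).
Solve U^T U · c = U^T v for the coefficients: c = (-23/33, 4/33). The projection is proj_W(v) = U c.
Check: (v - proj_W(v)) · u_1 = 0  (should be 0).
Check: (v - proj_W(v)) · u_2 = 0  (should be 0).
Result: proj_W(v) = (23/33, 8/33, 50/33, -23/11).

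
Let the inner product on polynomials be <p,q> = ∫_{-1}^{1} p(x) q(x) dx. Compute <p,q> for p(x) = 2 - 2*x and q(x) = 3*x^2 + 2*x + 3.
<p,q> = 40/3

Expand the product: p(x)·q(x) = -6*x^3 + 2*x^2 - 2*x + 6.
∫_{-1}^{1} of each monomial x^k gives [2/(k+1) if k even, 0 if k odd]. Integrating term-by-term (or equivalently evaluating the antiderivative F(x) = -3*x^4/2 + 2*x^3/3 - x^2 + 6*x at the endpoints):
  F(1) − F(−1) = 25/6 − (-55/6) = 40/3.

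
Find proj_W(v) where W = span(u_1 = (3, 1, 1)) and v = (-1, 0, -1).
proj_W(v) = (-12/11, -4/11, -4/11)

Set up U = [u_1 | ... | u_1] ∈ R^(3×1). The projector onto W = col(U) is P = U (U^T U)^(-1) U^T.
Compute U^T U =
  [11],
and U^T v = (-4).
Solve U^T U · c = U^T v for the coefficients: c = (-4/11). The projection is proj_W(v) = U c.
Check: (v - proj_W(v)) · u_1 = 0  (should be 0).
Result: proj_W(v) = (-12/11, -4/11, -4/11).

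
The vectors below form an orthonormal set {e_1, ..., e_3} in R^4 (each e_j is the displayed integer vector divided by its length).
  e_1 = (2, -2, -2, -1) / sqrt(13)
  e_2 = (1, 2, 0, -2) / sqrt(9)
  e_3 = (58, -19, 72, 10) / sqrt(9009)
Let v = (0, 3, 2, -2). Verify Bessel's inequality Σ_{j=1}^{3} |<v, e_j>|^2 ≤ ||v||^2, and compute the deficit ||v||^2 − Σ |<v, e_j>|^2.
Σ |<v, e_j>|^2 = 1273/77; ||v||^2 = 17; deficit = 36/77

Write each e_j = u_j / sqrt(<u_j, u_j>) where u_j is the displayed integer vector. Then <v, e_j> = <v, u_j> / sqrt(<u_j, u_j>), so |<v, e_j>|^2 = <v, u_j>^2 / <u_j, u_j>.
Coefficients: <v, e_1> = -8/sqrt(13), <v, e_2> = 10/sqrt(9), <v, e_3> = 67/sqrt(9009).
Square and sum: Σ |<v, e_j>|^2 = 1273/77.
Compute ||v||^2 = v·v = 17.
Deficit = 17 − 1273/77 = 36/77 ≥ 0, confirming Bessel's inequality. (The deficit equals ||v − Σ <v,e_j> e_j||^2, the squared distance from v to span{e_j}.)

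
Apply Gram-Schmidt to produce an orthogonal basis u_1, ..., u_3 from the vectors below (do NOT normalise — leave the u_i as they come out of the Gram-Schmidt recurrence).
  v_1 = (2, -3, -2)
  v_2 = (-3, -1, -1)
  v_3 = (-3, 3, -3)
Orthogonal basis:
  u_1 = (2, -3, -2)
  u_2 = (-49/17, -20/17, -19/17)
  u_3 = (9/31, 72/31, -99/31)

Apply the Gram-Schmidt recurrence
  u_1 = v_1
  u_i = v_i − Σ_{j<i} ((v_i · u_j) / (u_j · u_j)) · u_j.

Step by step this gives:
  u_1 = (2, -3, -2)
  u_2 = (-49/17, -20/17, -19/17)
  u_3 = (9/31, 72/31, -99/31)

Orthogonality check:
  u_2 · u_1 = 0 (should be 0)
  u_3 · u_1 = 0 (should be 0)
  u_3 · u_2 = 0 (should be 0)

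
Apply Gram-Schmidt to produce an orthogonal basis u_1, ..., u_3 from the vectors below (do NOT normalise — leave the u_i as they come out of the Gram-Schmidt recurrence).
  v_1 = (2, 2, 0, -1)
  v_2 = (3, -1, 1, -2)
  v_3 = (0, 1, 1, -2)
Orthogonal basis:
  u_1 = (2, 2, 0, -1)
  u_2 = (5/3, -7/3, 1, -4/3)
  u_3 = (-12/11, 13/33, 29/33, -46/33)

Apply the Gram-Schmidt recurrence
  u_1 = v_1
  u_i = v_i − Σ_{j<i} ((v_i · u_j) / (u_j · u_j)) · u_j.

Step by step this gives:
  u_1 = (2, 2, 0, -1)
  u_2 = (5/3, -7/3, 1, -4/3)
  u_3 = (-12/11, 13/33, 29/33, -46/33)

Orthogonality check:
  u_2 · u_1 = 0 (should be 0)
  u_3 · u_1 = 0 (should be 0)
  u_3 · u_2 = 0 (should be 0)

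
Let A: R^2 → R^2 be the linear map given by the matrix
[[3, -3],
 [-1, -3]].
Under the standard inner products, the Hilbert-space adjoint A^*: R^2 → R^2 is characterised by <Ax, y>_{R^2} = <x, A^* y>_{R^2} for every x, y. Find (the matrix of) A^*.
A^* = A^T =
[[3, -1],
 [-3, -3]]

For real matrices with standard dot products, the defining identity <Ax, y> = <x, A^* y> gives (Ax)^T y = x^T (A^*) y, i.e. x^T A^T y = x^T (A^*) y. Since this holds for all x, y, we must have A^* = A^T. Therefore
A^* =
[[3, -1],
 [-3, -3]].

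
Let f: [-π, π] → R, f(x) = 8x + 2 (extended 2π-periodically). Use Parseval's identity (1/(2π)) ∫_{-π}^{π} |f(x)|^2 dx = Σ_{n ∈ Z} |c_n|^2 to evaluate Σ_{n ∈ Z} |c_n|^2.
Σ |c_n|^2 = 64π^2/3 + 4

Expand and integrate term by term over [-π, π]:
  ∫ (8x)^2 dx = 64·(2π^3/3); ∫ 2·8·(2)·x dx = 0 (odd integrand); ∫ 2^2 dx = 4·2π.
So (1/(2π)) ∫_{-π}^{π} (8x + 2)^2 dx = 64π^2/3 + 4 = 64π^2/3 + 4.
Parseval ⇒ Σ |c_n|^2 = 64π^2/3 + 4.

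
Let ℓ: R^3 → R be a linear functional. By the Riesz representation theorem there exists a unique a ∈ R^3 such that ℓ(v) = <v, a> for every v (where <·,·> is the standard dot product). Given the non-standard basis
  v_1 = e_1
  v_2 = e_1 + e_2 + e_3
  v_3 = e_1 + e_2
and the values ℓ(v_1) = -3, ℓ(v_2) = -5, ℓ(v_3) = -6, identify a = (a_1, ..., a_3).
a = (-3, -3, 1)

Write a = (a_1, ..., a_3) in the standard basis. For each basis vector v_i, ℓ(v_i) = <v_i, a> is a linear equation in the a_j's. Collect the n equations into a matrix system V a = ℓ, where row i of V is v_i (expressed in the standard basis). Since V is invertible (lower-triangular with 1s on the diagonal, up to permutation), solve by back-substitution:
  V =
[[1, 0, 0],
 [1, 1, 1],
 [1, 1, 0]]
  V a = (-3, -5, -6)
Solving gives a = (-3, -3, 1).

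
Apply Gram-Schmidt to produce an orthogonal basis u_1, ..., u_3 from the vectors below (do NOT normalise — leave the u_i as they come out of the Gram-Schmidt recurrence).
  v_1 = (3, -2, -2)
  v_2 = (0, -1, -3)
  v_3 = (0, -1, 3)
Orthogonal basis:
  u_1 = (3, -2, -2)
  u_2 = (-24/17, -1/17, -35/17)
  u_3 = (-36/53, -81/53, 27/53)

Apply the Gram-Schmidt recurrence
  u_1 = v_1
  u_i = v_i − Σ_{j<i} ((v_i · u_j) / (u_j · u_j)) · u_j.

Step by step this gives:
  u_1 = (3, -2, -2)
  u_2 = (-24/17, -1/17, -35/17)
  u_3 = (-36/53, -81/53, 27/53)

Orthogonality check:
  u_2 · u_1 = 0 (should be 0)
  u_3 · u_1 = 0 (should be 0)
  u_3 · u_2 = 0 (should be 0)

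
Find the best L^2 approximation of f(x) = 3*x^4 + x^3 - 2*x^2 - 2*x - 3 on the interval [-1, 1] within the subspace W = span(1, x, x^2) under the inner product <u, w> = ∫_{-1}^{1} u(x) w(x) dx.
g(x) = 4*x^2/7 - 7*x/5 - 114/35

The best approximation g ∈ W is the orthogonal projection of f onto W. Writing g = a_0 + a_1 x + a_2 x^2, the coefficients solve the normal equations G · a = b where
  G_{ij} = <φ_i, φ_j> and b_i = <f, φ_i>, with φ_0 = 1, φ_1 = x, φ_2 = x^2.
G =
  [2, 0, 2/3]
  [0, 2/3, 0]
  [2/3, 0, 2/5],
b = (-92/15, -14/15, -68/35).
Solving gives a_0 = -114/35, a_1 = -7/5, a_2 = 4/7, so
  g(x) = 4*x^2/7 - 7*x/5 - 114/35.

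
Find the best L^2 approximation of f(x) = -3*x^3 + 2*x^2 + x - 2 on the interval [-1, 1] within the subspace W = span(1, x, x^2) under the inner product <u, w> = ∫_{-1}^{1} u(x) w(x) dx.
g(x) = 2*x^2 - 4*x/5 - 2

The best approximation g ∈ W is the orthogonal projection of f onto W. Writing g = a_0 + a_1 x + a_2 x^2, the coefficients solve the normal equations G · a = b where
  G_{ij} = <φ_i, φ_j> and b_i = <f, φ_i>, with φ_0 = 1, φ_1 = x, φ_2 = x^2.
G =
  [2, 0, 2/3]
  [0, 2/3, 0]
  [2/3, 0, 2/5],
b = (-8/3, -8/15, -8/15).
Solving gives a_0 = -2, a_1 = -4/5, a_2 = 2, so
  g(x) = 2*x^2 - 4*x/5 - 2.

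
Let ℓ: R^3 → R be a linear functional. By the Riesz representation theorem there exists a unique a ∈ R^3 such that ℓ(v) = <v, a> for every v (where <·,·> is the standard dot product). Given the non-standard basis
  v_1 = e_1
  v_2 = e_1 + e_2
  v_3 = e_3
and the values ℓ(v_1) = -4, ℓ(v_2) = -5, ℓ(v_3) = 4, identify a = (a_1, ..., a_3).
a = (-4, -1, 4)

Write a = (a_1, ..., a_3) in the standard basis. For each basis vector v_i, ℓ(v_i) = <v_i, a> is a linear equation in the a_j's. Collect the n equations into a matrix system V a = ℓ, where row i of V is v_i (expressed in the standard basis). Since V is invertible (lower-triangular with 1s on the diagonal, up to permutation), solve by back-substitution:
  V =
[[1, 0, 0],
 [1, 1, 0],
 [0, 0, 1]]
  V a = (-4, -5, 4)
Solving gives a = (-4, -1, 4).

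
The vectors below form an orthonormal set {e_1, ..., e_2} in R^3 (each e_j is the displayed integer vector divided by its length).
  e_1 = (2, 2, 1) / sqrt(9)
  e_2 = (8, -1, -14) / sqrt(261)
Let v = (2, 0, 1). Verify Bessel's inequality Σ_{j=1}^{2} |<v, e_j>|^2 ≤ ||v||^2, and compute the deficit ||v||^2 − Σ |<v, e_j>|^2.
Σ |<v, e_j>|^2 = 81/29; ||v||^2 = 5; deficit = 64/29

Write each e_j = u_j / sqrt(<u_j, u_j>) where u_j is the displayed integer vector. Then <v, e_j> = <v, u_j> / sqrt(<u_j, u_j>), so |<v, e_j>|^2 = <v, u_j>^2 / <u_j, u_j>.
Coefficients: <v, e_1> = 5/sqrt(9), <v, e_2> = 2/sqrt(261).
Square and sum: Σ |<v, e_j>|^2 = 81/29.
Compute ||v||^2 = v·v = 5.
Deficit = 5 − 81/29 = 64/29 ≥ 0, confirming Bessel's inequality. (The deficit equals ||v − Σ <v,e_j> e_j||^2, the squared distance from v to span{e_j}.)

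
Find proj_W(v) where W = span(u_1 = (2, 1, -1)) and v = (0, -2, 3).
proj_W(v) = (-5/3, -5/6, 5/6)

Set up U = [u_1 | ... | u_1] ∈ R^(3×1). The projector onto W = col(U) is P = U (U^T U)^(-1) U^T.
Compute U^T U =
  [6],
and U^T v = (-5).
Solve U^T U · c = U^T v for the coefficients: c = (-5/6). The projection is proj_W(v) = U c.
Check: (v - proj_W(v)) · u_1 = 0  (should be 0).
Result: proj_W(v) = (-5/3, -5/6, 5/6).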